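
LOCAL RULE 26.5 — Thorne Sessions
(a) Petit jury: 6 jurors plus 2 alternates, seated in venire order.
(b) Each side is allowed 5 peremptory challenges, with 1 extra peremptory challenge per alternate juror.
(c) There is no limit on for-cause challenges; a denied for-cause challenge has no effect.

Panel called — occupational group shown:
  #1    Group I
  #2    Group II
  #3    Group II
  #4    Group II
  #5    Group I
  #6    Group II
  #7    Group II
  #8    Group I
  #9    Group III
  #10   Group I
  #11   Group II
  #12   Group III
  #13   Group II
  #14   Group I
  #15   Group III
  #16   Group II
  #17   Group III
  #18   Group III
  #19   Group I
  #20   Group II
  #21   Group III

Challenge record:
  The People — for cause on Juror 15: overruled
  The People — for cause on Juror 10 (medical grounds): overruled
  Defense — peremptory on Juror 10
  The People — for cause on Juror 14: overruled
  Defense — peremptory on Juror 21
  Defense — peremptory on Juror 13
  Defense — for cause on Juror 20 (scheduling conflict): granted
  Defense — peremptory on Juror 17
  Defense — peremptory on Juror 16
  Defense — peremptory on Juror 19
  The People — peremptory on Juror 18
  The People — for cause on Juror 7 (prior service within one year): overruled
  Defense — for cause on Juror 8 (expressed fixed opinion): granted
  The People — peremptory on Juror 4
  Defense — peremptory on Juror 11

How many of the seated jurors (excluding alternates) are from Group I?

2

Removed: #4, #8, #10, #11, #13, #16, #17, #18, #19, #20, #21.
Seated jurors 1–6: #1, #2, #3, #5, #6, #7 (alternates #9, #12 not counted).
Of those, in Group I: #1, #5 → 2.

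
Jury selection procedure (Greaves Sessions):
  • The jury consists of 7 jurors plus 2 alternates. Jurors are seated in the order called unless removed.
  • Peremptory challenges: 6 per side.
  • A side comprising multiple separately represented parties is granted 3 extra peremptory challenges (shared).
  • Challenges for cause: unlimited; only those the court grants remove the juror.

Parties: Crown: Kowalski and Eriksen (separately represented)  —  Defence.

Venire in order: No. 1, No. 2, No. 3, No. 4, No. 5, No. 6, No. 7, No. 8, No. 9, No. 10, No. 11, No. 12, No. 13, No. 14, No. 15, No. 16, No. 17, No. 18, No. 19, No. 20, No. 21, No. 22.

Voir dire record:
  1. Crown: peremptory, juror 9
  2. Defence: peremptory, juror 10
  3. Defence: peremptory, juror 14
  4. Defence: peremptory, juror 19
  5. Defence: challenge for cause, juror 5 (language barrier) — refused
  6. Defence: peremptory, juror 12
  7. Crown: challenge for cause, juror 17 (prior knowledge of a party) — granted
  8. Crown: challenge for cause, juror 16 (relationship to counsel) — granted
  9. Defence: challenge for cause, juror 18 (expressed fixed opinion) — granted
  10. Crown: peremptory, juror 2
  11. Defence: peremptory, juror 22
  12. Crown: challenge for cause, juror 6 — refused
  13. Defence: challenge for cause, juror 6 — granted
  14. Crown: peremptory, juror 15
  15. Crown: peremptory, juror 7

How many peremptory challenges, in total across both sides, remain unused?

6

Crown allotment: 6 base + 3 multi-party = 9. Defence allotment: 6.
Crown peremptories used: #9, #2, #15, #7 — 4 (for-cause on #17, #16, #6 don't count).
Defence peremptories used: #10, #14, #19, #12, #22 — 5 (for-cause on #5, #18, #6 don't count).
Remaining: (9 − 4) + (6 − 5) = 6.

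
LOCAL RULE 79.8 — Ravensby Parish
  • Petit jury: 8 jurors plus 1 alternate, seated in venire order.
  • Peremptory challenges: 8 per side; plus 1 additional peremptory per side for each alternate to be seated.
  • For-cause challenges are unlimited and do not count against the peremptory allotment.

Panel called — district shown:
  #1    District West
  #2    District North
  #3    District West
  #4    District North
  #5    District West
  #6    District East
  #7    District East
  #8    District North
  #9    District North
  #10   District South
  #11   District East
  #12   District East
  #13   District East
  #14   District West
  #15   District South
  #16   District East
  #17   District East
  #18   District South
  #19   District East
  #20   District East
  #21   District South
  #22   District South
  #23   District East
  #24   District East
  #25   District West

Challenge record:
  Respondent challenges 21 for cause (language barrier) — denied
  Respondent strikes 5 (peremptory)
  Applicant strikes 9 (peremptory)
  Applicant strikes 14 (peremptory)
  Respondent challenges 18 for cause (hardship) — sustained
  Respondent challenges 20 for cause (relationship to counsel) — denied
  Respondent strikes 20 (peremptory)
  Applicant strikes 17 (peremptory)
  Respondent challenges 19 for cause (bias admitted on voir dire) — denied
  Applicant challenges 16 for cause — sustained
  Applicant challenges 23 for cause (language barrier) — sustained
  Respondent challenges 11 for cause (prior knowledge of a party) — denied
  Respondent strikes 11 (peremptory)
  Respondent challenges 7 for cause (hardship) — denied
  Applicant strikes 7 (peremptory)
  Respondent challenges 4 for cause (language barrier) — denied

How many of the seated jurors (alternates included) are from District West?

2

Removed: #5, #7, #9, #11, #14, #16, #17, #18, #20, #23.
Seated (9 incl. alternates): #1, #2, #3, #4, #6, #8, #10, #12, #13.
Of those, in District West: #1, #3 → 2.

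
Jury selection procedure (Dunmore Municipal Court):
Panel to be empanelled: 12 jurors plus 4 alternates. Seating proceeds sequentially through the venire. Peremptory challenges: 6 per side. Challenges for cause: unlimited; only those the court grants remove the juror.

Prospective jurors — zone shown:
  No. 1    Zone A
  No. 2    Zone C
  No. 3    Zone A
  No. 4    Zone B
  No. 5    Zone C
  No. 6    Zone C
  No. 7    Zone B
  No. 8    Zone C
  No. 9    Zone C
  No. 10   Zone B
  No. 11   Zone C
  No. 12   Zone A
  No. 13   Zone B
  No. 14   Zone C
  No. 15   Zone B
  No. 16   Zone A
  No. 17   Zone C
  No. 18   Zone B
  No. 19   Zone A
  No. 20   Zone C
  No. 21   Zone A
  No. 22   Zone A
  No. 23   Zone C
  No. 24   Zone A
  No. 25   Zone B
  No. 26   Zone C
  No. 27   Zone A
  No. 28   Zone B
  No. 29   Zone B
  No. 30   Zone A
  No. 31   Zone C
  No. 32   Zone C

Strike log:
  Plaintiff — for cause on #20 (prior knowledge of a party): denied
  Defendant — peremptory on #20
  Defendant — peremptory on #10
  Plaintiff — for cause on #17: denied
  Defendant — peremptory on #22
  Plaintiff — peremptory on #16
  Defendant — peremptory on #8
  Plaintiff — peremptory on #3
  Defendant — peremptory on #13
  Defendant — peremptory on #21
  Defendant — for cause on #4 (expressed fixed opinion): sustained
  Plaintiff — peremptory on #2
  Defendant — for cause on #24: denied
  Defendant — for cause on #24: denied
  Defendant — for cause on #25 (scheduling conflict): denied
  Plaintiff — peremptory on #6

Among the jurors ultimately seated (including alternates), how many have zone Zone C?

7

Removed: #2, #3, #4, #6, #8, #10, #13, #16, #20, #21, #22.
Seated (16 incl. alternates): #1, #5, #7, #9, #11, #12, #14, #15, #17, #18, #19, #23, #24, #25, #26, #27.
Of those, in Zone C: #5, #9, #11, #14, #17, #23, #26 → 7.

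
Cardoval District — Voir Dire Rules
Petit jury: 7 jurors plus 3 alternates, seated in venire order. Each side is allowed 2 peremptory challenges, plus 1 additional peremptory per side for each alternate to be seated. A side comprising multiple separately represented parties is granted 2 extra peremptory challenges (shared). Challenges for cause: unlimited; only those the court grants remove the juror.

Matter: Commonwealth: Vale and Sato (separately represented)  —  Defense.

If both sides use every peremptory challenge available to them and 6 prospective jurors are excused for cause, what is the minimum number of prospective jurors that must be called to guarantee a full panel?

28

Seats to fill: 7 + 3 alternates = 10.
Peremptories — Commonwealth: 2 + 1×3 + 2 = 7; Defense: 2 + 1×3 = 5; total 12.
For-cause removals: 6.
Minimum venire: 10 + 12 + 6 = 28.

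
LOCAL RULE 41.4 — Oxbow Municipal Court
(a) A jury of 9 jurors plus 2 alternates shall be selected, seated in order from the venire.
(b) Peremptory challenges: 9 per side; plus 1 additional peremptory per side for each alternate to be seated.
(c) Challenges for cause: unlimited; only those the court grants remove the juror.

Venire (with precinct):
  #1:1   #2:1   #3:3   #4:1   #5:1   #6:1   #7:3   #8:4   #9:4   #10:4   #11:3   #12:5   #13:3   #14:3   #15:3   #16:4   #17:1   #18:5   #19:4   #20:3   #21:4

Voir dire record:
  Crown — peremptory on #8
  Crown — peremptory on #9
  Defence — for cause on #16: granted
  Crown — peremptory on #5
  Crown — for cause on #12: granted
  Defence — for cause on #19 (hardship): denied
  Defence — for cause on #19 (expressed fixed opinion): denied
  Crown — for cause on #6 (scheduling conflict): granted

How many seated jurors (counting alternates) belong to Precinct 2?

Removed: #5, #6, #8, #9, #12, #16.
Seated (11 incl. alternates): #1, #2, #3, #4, #7, #10, #11, #13, #14, #15, #17.
None of those are in Precinct 2 → 0.

0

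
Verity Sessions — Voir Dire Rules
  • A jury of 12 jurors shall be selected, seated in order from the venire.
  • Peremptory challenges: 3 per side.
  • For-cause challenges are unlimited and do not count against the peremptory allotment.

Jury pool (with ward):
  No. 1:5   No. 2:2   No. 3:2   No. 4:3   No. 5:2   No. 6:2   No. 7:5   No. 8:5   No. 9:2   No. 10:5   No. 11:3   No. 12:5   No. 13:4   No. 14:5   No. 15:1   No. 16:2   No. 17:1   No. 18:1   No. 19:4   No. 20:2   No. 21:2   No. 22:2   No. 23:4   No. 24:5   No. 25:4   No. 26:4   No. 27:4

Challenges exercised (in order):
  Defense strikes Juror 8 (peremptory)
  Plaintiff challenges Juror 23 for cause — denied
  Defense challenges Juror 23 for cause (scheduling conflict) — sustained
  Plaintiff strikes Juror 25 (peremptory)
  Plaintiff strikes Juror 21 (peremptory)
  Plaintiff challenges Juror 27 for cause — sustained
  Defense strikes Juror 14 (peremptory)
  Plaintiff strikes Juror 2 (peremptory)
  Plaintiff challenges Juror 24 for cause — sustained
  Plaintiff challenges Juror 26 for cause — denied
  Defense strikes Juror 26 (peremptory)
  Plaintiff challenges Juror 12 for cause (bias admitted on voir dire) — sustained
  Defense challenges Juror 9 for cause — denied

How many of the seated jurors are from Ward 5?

Removed: #2, #8, #12, #14, #21, #23, #24, #25, #26, #27.
Seated jurors 1–12: #1, #3, #4, #5, #6, #7, #9, #10, #11, #13, #15, #16.
Of those, in Ward 5: #1, #7, #10 → 3.

3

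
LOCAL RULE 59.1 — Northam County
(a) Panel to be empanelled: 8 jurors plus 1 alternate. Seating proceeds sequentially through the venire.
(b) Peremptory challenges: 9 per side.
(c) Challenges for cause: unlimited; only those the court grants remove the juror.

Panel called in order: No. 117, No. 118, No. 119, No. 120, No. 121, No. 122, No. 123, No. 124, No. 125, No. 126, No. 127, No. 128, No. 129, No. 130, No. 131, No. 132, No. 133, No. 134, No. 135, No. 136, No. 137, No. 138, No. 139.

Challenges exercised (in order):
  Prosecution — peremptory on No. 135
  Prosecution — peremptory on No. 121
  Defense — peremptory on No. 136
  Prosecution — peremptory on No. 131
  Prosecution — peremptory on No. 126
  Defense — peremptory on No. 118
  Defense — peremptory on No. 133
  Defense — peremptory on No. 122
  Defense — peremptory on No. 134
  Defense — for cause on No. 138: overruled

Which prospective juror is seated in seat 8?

Removed: #118, #121, #122, #126, #131, #133, #134, #135, #136. (#138 stays — for-cause denied.)
Seating in order: seats 1–8 → #117, #119, #120, #123, #124, #125, #127, #128; alternates → #129.
So seat 8 is #128.

128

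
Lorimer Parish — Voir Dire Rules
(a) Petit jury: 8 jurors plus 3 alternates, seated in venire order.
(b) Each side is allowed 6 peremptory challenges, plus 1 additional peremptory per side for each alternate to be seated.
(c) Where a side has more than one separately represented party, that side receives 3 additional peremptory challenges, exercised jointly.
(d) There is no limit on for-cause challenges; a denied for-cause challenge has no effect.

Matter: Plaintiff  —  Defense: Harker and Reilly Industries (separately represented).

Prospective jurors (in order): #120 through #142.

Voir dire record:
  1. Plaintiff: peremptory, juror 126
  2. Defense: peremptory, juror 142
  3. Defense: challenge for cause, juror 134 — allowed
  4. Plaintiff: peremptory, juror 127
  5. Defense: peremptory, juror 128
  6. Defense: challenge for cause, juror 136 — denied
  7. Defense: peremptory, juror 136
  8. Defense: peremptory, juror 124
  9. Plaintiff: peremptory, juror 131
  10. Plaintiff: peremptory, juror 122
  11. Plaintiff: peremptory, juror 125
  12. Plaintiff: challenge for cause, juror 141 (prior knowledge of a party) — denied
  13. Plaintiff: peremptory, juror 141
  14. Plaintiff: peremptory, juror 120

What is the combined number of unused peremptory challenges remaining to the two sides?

Plaintiff allotment: 6 base + 1 × 3 alternates = 9. Defense allotment: 6 base + 1 × 3 alternates + 3 multi-party = 12.
Plaintiff peremptories used: #126, #127, #131, #122, #125, #141, #120 — 7 (the for-cause on #141 doesn't count).
Defense peremptories used: #142, #128, #136, #124 — 4 (for-cause on #134, #136 don't count).
Remaining: (9 − 7) + (12 − 4) = 10.

10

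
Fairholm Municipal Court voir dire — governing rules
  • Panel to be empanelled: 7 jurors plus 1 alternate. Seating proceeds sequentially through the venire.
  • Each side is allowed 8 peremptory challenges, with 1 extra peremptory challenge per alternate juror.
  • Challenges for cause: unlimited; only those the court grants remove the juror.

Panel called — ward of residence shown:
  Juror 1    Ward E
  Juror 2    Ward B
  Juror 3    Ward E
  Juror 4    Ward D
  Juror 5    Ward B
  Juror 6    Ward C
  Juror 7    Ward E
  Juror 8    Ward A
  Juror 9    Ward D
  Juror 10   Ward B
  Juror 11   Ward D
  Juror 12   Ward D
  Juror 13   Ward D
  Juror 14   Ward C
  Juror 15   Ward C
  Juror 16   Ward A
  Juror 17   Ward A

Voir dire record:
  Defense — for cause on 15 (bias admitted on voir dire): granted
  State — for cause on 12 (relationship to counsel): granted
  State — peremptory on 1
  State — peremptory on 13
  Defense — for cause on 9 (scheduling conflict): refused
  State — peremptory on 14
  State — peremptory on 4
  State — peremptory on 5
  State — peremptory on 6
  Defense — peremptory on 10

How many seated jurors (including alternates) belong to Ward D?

Removed: #1, #4, #5, #6, #10, #12, #13, #14, #15.
Seated (8 incl. alternates): #2, #3, #7, #8, #9, #11, #16, #17.
Of those, in Ward D: #9, #11 → 2.

2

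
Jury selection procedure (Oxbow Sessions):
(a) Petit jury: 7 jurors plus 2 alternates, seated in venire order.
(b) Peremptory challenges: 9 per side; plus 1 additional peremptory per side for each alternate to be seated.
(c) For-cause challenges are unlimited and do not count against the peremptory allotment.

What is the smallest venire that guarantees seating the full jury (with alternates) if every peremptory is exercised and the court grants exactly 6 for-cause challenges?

37

Seats to fill: 7 + 2 alternates = 9.
Peremptories: 9 + 1×2 = 11 per side × 2 sides = 22.
For-cause removals: 6.
Minimum venire: 9 + 22 + 6 = 37.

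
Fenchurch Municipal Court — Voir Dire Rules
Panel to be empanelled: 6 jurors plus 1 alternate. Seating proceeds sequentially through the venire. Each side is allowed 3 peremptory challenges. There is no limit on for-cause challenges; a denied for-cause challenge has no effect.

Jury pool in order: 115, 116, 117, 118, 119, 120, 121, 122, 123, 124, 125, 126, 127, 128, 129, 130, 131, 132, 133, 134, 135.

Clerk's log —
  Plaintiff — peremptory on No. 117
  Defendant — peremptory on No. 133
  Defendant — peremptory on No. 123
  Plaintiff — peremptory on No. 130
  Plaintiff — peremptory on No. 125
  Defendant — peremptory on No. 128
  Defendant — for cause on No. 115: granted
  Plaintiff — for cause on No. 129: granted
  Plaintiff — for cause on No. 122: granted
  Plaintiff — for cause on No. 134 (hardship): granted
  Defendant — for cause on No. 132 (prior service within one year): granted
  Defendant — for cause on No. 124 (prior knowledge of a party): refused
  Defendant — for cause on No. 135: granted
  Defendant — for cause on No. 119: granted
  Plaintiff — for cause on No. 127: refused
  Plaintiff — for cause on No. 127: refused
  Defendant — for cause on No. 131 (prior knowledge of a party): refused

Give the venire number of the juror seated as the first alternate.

127

Removed: #115, #117, #119, #122, #123, #125, #128, #129, #130, #132, #133, #134, #135. (#124, #127, #131 stay — for-cause denied.)
Seating in order: seats 1–6 → #116, #118, #120, #121, #124, #126; alternates → #127.
So alternate 1 is #127.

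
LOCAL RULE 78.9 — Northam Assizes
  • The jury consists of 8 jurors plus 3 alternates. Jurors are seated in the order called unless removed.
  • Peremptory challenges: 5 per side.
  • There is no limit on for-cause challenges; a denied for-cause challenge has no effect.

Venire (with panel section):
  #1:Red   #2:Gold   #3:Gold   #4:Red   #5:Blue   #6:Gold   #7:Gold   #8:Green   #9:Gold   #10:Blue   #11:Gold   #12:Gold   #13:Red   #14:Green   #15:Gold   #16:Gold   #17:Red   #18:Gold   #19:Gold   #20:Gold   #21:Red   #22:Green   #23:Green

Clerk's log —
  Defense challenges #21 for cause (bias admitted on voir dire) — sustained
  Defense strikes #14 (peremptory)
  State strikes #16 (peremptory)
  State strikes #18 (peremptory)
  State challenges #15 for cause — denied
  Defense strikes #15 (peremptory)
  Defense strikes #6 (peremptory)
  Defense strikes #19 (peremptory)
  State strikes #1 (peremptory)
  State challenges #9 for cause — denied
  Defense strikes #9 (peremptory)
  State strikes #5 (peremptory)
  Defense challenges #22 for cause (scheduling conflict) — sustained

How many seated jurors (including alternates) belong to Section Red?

Removed: #1, #5, #6, #9, #14, #15, #16, #18, #19, #21, #22.
Seated (11 incl. alternates): #2, #3, #4, #7, #8, #10, #11, #12, #13, #17, #20.
Of those, in Section Red: #4, #13, #17 → 3.

3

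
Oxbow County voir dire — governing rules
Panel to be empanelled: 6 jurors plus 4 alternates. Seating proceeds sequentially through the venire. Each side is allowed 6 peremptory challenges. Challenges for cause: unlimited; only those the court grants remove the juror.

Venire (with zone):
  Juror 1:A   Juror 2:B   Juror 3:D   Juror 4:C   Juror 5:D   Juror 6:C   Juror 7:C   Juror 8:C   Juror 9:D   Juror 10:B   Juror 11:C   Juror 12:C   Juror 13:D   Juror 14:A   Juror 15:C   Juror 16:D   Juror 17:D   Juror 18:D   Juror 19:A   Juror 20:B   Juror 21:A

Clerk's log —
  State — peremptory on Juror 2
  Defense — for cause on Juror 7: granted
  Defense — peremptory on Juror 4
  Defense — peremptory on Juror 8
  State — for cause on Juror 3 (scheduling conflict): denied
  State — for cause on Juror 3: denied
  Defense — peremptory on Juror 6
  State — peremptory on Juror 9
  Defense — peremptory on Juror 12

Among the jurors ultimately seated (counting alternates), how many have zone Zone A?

Removed: #2, #4, #6, #7, #8, #9, #12.
Seated (10 incl. alternates): #1, #3, #5, #10, #11, #13, #14, #15, #16, #17.
Of those, in Zone A: #1, #14 → 2.

2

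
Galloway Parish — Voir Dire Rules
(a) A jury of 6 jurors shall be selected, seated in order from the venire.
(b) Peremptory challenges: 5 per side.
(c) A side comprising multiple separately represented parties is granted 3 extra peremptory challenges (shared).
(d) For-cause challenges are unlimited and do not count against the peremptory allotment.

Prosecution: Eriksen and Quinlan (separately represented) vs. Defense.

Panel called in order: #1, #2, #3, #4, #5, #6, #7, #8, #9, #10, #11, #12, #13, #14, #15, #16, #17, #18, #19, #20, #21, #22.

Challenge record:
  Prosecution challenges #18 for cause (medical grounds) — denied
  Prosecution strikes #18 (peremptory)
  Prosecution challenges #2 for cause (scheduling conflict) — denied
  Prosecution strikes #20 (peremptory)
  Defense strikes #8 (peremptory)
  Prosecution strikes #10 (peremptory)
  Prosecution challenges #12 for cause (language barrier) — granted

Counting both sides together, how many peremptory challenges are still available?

Prosecution allotment: 5 base + 3 multi-party = 8. Defense allotment: 5.
Prosecution peremptories used: #18, #20, #10 — 3 (for-cause on #18, #2, #12 don't count).
Defense peremptories used: #8 — 1.
Remaining: (8 − 3) + (5 − 1) = 9.

9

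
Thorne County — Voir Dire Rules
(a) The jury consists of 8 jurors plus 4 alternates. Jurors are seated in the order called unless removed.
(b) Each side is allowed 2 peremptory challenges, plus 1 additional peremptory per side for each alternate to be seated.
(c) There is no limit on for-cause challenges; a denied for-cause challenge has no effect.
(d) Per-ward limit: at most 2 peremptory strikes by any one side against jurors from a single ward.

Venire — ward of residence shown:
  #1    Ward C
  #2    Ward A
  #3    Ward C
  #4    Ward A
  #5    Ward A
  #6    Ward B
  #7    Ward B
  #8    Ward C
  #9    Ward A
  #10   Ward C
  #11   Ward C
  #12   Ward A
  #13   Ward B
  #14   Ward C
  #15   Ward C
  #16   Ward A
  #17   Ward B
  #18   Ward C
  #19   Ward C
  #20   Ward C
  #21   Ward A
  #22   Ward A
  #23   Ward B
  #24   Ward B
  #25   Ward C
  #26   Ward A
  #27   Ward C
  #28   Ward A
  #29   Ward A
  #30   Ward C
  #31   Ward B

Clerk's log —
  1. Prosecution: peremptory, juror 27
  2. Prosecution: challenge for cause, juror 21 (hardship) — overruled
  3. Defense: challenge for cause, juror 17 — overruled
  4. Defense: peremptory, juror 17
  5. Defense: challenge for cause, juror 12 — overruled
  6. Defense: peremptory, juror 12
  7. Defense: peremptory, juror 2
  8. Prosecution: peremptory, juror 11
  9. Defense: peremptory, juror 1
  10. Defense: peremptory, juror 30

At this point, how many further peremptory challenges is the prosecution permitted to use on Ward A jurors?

Prosecution peremptories so far: #27, #11 — 2 of 6 used, 4 left overall.
Against Ward A: none yet — per-ward cap 2 leaves 2.
Binding limit: min(4, 2) = 2.

2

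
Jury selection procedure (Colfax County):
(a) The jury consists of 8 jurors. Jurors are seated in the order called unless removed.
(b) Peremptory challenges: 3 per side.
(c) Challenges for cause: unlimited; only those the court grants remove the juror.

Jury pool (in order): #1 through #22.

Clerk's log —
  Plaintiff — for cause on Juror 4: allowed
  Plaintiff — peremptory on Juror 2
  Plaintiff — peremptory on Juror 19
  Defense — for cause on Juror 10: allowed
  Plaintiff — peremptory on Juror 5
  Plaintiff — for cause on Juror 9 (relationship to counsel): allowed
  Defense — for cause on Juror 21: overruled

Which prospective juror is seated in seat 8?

Removed: #2, #4, #5, #9, #10, #19. (#21 stays — for-cause denied.)
Seating in order: seats 1–8 → #1, #3, #6, #7, #8, #11, #12, #13.
So seat 8 is #13.

13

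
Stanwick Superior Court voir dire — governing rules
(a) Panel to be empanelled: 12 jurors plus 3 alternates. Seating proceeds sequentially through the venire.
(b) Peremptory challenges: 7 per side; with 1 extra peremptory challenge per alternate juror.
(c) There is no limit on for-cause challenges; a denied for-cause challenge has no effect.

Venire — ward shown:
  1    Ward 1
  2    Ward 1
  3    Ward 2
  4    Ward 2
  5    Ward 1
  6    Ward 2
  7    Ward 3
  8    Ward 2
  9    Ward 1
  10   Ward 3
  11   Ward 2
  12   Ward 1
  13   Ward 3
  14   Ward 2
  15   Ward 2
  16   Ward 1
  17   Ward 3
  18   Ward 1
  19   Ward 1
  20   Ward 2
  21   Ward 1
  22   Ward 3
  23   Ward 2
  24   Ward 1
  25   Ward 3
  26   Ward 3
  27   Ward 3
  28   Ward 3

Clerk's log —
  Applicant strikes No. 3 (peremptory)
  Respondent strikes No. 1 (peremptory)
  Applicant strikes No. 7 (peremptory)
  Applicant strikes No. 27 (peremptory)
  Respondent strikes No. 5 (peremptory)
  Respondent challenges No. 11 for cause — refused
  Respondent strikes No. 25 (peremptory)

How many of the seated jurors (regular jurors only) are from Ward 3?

2

Removed: #1, #3, #5, #7, #25, #27.
Seated jurors 1–12: #2, #4, #6, #8, #9, #10, #11, #12, #13, #14, #15, #16 (alternates #17, #18, #19 not counted).
Of those, in Ward 3: #10, #13 → 2.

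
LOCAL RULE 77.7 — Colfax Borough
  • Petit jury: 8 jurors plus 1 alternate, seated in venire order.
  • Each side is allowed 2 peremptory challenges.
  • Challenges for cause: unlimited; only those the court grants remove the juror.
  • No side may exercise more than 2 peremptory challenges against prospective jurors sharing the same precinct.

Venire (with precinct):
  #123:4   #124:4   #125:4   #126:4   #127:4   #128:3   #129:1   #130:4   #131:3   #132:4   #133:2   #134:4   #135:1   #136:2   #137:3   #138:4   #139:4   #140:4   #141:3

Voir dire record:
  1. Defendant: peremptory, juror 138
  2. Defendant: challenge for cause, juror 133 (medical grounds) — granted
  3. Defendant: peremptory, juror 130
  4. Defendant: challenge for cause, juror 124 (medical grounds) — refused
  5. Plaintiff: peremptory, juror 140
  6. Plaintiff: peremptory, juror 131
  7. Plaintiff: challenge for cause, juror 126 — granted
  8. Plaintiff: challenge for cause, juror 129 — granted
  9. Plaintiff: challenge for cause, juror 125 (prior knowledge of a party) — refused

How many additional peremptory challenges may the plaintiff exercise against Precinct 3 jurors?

Plaintiff peremptories so far: #140, #131 — 2 of 2 used, 0 left overall.
Against Precinct 3: #131 — 1 used; per-precinct cap 2 leaves 1.
Binding limit: min(0, 1) = 0.

0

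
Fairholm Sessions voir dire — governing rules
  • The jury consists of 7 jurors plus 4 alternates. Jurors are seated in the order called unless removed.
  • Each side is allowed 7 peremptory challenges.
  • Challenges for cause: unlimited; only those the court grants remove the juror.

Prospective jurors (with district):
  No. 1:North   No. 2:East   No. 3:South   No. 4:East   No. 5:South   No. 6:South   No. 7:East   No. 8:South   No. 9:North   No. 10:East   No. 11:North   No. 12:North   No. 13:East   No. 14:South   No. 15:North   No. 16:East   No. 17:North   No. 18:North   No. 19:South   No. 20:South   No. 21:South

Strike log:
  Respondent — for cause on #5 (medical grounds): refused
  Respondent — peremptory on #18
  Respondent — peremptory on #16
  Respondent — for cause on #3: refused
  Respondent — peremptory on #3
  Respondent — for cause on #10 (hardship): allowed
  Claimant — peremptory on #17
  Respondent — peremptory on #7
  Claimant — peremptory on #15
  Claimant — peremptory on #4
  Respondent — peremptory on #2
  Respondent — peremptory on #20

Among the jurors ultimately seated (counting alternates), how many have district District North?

4

Removed: #2, #3, #4, #7, #10, #15, #16, #17, #18, #20.
Seated (11 incl. alternates): #1, #5, #6, #8, #9, #11, #12, #13, #14, #19, #21.
Of those, in District North: #1, #9, #11, #12 → 4.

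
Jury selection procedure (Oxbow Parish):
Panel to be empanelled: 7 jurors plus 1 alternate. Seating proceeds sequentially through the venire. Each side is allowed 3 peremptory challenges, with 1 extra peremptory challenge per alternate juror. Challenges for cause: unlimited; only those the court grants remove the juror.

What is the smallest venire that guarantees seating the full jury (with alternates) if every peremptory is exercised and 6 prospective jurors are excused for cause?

22

Seats to fill: 7 + 1 alternates = 8.
Peremptories: 3 + 1×1 = 4 per side × 2 sides = 8.
For-cause removals: 6.
Minimum venire: 8 + 8 + 6 = 22.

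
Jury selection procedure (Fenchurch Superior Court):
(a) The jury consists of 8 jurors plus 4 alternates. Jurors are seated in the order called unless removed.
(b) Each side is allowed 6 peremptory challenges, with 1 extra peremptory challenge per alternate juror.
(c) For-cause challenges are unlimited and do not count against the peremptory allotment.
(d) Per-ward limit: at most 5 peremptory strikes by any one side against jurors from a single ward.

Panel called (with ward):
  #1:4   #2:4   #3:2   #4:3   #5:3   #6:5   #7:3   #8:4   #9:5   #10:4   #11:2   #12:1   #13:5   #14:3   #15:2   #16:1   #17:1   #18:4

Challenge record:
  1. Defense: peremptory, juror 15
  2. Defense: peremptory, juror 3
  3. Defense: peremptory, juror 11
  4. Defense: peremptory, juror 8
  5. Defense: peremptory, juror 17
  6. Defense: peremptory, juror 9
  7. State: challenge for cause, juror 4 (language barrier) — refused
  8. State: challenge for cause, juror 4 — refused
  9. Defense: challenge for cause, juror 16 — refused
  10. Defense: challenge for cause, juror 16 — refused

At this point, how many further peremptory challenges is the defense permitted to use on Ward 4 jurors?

Defense peremptories so far: #15, #3, #11, #8, #17, #9 — 6 of 10 used, 4 left overall.
Against Ward 4: #8 — 1 used; per-ward cap 5 leaves 4.
Binding limit: min(4, 4) = 4.

4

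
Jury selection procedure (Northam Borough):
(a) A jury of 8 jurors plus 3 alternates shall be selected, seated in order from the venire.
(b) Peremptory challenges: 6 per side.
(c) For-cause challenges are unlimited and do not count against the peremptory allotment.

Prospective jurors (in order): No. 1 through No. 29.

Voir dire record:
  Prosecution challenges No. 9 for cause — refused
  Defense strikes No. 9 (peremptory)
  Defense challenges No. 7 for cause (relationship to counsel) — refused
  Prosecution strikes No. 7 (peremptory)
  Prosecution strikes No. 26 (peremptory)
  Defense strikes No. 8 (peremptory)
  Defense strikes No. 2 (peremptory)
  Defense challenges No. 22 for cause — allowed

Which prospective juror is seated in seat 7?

Removed: #2, #7, #8, #9, #22, #26.
Seating in order: seats 1–8 → #1, #3, #4, #5, #6, #10, #11, #12; alternates → #13, #14, #15.
So seat 7 is #11.

11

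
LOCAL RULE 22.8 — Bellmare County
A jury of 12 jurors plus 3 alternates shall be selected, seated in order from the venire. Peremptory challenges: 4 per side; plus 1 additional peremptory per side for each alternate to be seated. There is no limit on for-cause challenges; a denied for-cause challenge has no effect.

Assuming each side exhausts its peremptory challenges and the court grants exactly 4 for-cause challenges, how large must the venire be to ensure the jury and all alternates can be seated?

33

Seats to fill: 12 + 3 alternates = 15.
Peremptories: 4 + 1×3 = 7 per side × 2 sides = 14.
For-cause removals: 4.
Minimum venire: 15 + 14 + 4 = 33.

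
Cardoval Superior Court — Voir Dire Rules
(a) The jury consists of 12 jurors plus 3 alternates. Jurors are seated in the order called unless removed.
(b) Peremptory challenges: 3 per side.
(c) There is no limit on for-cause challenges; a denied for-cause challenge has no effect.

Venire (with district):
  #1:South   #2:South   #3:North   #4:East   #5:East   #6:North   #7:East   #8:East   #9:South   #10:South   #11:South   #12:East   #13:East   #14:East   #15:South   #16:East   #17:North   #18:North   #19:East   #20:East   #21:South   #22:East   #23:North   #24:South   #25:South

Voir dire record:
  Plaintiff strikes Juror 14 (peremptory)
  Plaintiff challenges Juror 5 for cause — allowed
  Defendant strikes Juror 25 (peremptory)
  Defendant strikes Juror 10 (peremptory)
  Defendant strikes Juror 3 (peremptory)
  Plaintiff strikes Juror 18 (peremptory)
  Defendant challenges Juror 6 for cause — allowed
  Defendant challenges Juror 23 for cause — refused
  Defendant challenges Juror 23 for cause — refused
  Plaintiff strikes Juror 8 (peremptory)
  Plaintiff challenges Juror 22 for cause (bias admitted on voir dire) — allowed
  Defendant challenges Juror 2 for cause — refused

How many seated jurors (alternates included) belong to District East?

7

Removed: #3, #5, #6, #8, #10, #14, #18, #22, #25.
Seated (15 incl. alternates): #1, #2, #4, #7, #9, #11, #12, #13, #15, #16, #17, #19, #20, #21, #23.
Of those, in District East: #4, #7, #12, #13, #16, #19, #20 → 7.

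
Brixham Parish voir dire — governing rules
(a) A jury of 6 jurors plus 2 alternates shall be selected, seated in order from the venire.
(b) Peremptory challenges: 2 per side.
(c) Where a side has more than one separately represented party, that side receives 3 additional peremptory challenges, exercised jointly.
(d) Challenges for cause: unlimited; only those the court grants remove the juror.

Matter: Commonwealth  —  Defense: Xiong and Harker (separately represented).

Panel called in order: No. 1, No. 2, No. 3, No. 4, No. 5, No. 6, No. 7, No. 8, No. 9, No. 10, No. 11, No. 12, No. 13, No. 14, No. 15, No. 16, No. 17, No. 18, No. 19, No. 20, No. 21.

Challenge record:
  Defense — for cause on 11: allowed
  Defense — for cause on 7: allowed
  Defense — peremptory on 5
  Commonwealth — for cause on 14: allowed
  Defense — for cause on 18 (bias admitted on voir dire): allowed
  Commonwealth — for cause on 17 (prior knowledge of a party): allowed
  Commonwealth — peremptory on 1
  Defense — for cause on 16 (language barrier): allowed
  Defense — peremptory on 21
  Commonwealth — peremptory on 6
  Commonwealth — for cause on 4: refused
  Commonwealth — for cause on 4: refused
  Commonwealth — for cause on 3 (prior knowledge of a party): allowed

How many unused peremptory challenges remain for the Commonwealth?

Commonwealth allotment: 2.
Commonwealth peremptories used: #1, #6 — 2 (for-cause on #14, #17, #4, #4, #3 don't count).
Remaining: 2 − 2 = 0.

0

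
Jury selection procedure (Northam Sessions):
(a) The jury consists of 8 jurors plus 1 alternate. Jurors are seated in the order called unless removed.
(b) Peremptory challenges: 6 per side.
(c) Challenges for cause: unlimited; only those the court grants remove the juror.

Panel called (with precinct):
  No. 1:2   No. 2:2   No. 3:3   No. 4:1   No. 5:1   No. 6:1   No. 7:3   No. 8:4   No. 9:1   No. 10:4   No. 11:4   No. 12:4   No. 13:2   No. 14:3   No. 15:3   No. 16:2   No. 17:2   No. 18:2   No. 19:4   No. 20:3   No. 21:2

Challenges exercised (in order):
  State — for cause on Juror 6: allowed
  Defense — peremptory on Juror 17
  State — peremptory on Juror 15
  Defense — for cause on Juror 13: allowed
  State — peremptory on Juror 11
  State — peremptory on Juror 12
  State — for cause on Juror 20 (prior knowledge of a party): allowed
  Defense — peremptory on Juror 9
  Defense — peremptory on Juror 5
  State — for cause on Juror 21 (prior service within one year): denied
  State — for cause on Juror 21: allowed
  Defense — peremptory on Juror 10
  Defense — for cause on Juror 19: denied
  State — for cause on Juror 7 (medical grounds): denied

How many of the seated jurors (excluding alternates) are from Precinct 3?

3

Removed: #5, #6, #9, #10, #11, #12, #13, #15, #17, #20, #21.
Seated jurors 1–8: #1, #2, #3, #4, #7, #8, #14, #16 (alternates #18 not counted).
Of those, in Precinct 3: #3, #7, #14 → 3.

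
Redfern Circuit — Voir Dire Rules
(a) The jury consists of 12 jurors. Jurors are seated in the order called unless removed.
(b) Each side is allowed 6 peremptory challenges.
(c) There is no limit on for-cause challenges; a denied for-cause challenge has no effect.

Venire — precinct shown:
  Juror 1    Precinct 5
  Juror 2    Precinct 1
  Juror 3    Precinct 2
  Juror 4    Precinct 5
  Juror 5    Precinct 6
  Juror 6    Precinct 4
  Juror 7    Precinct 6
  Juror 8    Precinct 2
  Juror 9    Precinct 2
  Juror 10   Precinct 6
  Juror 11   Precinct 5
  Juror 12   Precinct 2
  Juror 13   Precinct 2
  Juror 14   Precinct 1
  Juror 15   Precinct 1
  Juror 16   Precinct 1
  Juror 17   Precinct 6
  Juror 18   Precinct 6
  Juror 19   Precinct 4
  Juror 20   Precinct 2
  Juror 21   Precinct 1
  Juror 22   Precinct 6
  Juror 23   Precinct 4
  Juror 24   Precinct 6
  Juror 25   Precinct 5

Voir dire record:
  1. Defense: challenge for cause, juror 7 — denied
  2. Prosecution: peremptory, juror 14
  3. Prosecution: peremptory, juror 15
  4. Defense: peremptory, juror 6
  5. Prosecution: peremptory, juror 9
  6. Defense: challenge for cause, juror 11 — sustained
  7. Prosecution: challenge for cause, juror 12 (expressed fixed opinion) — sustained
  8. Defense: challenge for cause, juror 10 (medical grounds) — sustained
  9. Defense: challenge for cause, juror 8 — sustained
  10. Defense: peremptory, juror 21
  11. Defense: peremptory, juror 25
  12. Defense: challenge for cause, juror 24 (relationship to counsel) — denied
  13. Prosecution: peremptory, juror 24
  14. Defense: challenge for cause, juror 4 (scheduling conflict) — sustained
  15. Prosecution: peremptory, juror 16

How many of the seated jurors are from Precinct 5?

1

Removed: #4, #6, #8, #9, #10, #11, #12, #14, #15, #16, #21, #24, #25.
Seated jurors 1–12: #1, #2, #3, #5, #7, #13, #17, #18, #19, #20, #22, #23.
Of those, in Precinct 5: #1 → 1.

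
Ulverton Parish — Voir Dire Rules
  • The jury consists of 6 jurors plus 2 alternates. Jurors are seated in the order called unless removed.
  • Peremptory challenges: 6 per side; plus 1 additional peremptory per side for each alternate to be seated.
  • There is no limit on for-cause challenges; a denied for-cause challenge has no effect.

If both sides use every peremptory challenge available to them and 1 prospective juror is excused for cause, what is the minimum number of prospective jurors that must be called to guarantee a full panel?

25

Seats to fill: 6 + 2 alternates = 8.
Peremptories: 6 + 1×2 = 8 per side × 2 sides = 16.
For-cause removals: 1.
Minimum venire: 8 + 16 + 1 = 25.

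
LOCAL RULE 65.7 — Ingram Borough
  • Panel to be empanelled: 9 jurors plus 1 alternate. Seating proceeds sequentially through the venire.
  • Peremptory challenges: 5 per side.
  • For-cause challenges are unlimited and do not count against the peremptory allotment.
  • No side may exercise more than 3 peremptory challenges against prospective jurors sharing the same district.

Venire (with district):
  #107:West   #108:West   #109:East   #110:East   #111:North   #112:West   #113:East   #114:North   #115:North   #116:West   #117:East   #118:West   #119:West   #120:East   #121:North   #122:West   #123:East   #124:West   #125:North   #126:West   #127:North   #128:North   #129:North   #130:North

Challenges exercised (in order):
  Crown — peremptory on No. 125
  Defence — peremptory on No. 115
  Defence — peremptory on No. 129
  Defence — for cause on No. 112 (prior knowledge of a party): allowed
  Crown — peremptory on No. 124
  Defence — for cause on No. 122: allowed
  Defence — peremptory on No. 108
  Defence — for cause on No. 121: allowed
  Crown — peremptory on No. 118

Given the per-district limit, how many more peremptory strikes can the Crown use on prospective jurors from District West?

Crown peremptories so far: #125, #124, #118 — 3 of 5 used, 2 left overall.
Against District West: #124, #118 — 2 used; per-district cap 3 leaves 1.
Binding limit: min(2, 1) = 1.

1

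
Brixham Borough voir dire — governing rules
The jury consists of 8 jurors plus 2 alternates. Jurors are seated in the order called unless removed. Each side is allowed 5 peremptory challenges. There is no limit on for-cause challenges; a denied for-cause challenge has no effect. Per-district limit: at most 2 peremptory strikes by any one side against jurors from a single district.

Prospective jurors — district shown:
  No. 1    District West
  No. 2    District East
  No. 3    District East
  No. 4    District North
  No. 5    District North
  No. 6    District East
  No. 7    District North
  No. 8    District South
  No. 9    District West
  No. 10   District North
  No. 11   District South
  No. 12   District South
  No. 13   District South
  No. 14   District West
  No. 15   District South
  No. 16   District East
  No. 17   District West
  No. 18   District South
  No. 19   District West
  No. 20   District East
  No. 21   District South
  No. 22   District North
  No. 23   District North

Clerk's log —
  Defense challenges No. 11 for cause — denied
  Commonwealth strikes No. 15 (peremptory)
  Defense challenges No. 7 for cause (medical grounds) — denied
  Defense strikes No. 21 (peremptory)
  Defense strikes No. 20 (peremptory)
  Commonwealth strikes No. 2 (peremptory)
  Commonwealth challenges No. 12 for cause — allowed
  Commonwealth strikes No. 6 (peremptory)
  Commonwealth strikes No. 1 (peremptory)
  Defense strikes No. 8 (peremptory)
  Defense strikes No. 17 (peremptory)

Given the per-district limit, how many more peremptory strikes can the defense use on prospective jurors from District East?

Defense peremptories so far: #21, #20, #8, #17 — 4 of 5 used, 1 left overall.
Against District East: #20 — 1 used; per-district cap 2 leaves 1.
Binding limit: min(1, 1) = 1.

1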